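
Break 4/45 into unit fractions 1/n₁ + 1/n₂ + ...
1/12 + 1/180

Greedy algorithm:
4/45: ceiling(45/4) = 12, use 1/12
1/180: ceiling(180/1) = 180, use 1/180
Result: 4/45 = 1/12 + 1/180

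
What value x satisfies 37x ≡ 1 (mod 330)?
223

gcd(37, 330) = 1, so the inverse exists.
Extended Euclidean algorithm on (330, 37):
330 = 8 × 37 + 34  ⟹  34 = (1)·330 + (-8)·37
37 = 1 × 34 + 3  ⟹  3 = (-1)·330 + (9)·37
34 = 11 × 3 + 1  ⟹  1 = (12)·330 + (-107)·37
So (-107)·37 ≡ 1 (mod 330), i.e. 37^(-1) ≡ -107 ≡ 223 (mod 330).
Check: 37 × 223 = 8251 ≡ 1 (mod 330)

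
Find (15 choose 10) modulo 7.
0

Using Lucas' theorem:
Write n=15 and k=10 in base 7:
n in base 7: [2, 1]
k in base 7: [1, 3]
C(15,10) mod 7 = ∏ C(n_i, k_i) mod 7
Digit binomials (mod 7): C(2,1) = 2; C(1,3) = 0 (k_i > n_i)
Product: 2 × 0 = 0 ≡ 0 (mod 7)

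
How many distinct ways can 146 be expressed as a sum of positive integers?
27517052599

p(n) counts ways to write n as a sum of positive integers (order ignored).
Euler's pentagonal recurrence: p(k) = p(k-1) + p(k-2) - p(k-5) - p(k-7) + p(k-12) + p(k-15) - ... (offsets j(3j∓1)/2, signs ++--, p(0)=1, p(<0)=0).
DP table for k = 0..145: p(0)=1, p(1)=1, p(2)=2, p(3)=3, p(4)=5, p(5)=7, p(6)=11, p(7)=15, p(8)=22, p(9)=30, p(10)=42, p(11)=56, p(12)=77, p(13)=101, p(14)=135, p(15)=176, p(16)=231, p(17)=297, p(18)=385, p(19)=490, p(20)=627, p(21)=792, p(22)=1002, p(23)=1255, p(24)=1575, p(25)=1958, p(26)=2436, p(27)=3010, p(28)=3718, p(29)=4565, p(30)=5604, p(31)=6842, p(32)=8349, p(33)=10143, p(34)=12310, p(35)=14883, p(36)=17977, p(37)=21637, p(38)=26015, p(39)=31185, p(40)=37338, p(41)=44583, p(42)=53174, p(43)=63261, p(44)=75175, p(45)=89134, p(46)=105558, p(47)=124754, p(48)=147273, p(49)=173525, p(50)=204226, p(51)=239943, p(52)=281589, p(53)=329931, p(54)=386155, p(55)=451276, p(56)=526823, p(57)=614154, p(58)=715220, p(59)=831820, p(60)=966467, p(61)=1121505, p(62)=1300156, p(63)=1505499, p(64)=1741630, p(65)=2012558, p(66)=2323520, p(67)=2679689, p(68)=3087735, p(69)=3554345, p(70)=4087968, p(71)=4697205, p(72)=5392783, p(73)=6185689, p(74)=7089500, p(75)=8118264, p(76)=9289091, p(77)=10619863, p(78)=12132164, p(79)=13848650, p(80)=15796476, p(81)=18004327, p(82)=20506255, p(83)=23338469, p(84)=26543660, p(85)=30167357, p(86)=34262962, p(87)=38887673, p(88)=44108109, p(89)=49995925, p(90)=56634173, p(91)=64112359, p(92)=72533807, p(93)=82010177, p(94)=92669720, p(95)=104651419, p(96)=118114304, p(97)=133230930, p(98)=150198136, p(99)=169229875, p(100)=190569292, p(101)=214481126, p(102)=241265379, p(103)=271248950, p(104)=304801365, p(105)=342325709, p(106)=384276336, p(107)=431149389, p(108)=483502844, p(109)=541946240, p(110)=607163746, p(111)=679903203, p(112)=761002156, p(113)=851376628, p(114)=952050665, p(115)=1064144451, p(116)=1188908248, p(117)=1327710076, p(118)=1482074143, p(119)=1653668665, p(120)=1844349560, p(121)=2056148051, p(122)=2291320912, p(123)=2552338241, p(124)=2841940500, p(125)=3163127352, p(126)=3519222692, p(127)=3913864295, p(128)=4351078600, p(129)=4835271870, p(130)=5371315400, p(131)=5964539504, p(132)=6620830889, p(133)=7346629512, p(134)=8149040695, p(135)=9035836076, p(136)=10015581680, p(137)=11097645016, p(138)=12292341831, p(139)=13610949895, p(140)=15065878135, p(141)=16670689208, p(142)=18440293320, p(143)=20390982757, p(144)=22540654445, p(145)=24908858009.
Final step: p(146) = p(145) + p(144) - p(141) - p(139) + p(134) + p(131) - p(124) - p(120) + p(111) + p(106) - p(95) - p(89) + p(76) + p(69) - p(54) - p(46) + p(29) + p(20) - p(1)
= 24908858009 + 22540654445 - 16670689208 - 13610949895 + 8149040695 + 5964539504 - 2841940500 - 1844349560 + 679903203 + 384276336 - 104651419 - 49995925 + 9289091 + 3554345 - 386155 - 105558 + 4565 + 627 - 1
= 27517052599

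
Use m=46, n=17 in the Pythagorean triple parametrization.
(1827, 1564, 2405)

Euclid's formula: a = m² - n², b = 2mn, c = m² + n²
m = 46, n = 17
a = 46² - 17² = 2116 - 289 = 1827
b = 2 × 46 × 17 = 1564
c = 46² + 17² = 2116 + 289 = 2405
Verification: 1827² + 1564² = 3337929 + 2446096 = 5784025 = 2405² ✓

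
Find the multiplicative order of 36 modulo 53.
13

53 is prime, so ord(36) divides φ(53) = 52.
Divisors of 52: 1, 2, 4, 13, 26, 52.
Repeated squaring: 36^1 ≡ 36, 36^2 ≡ 24, 36^4 ≡ 46, 36^8 ≡ 49, 36^16 ≡ 16, 36^32 ≡ 44 (mod 53).
Test 36^d mod 53 for each divisor d in increasing order:
36^1 ≡ 36
36^2 ≡ 24
36^4 ≡ 46
36^13 = 36^8·36^4·36^1 ≡ 1  ← first divisor giving 1
The order is 13.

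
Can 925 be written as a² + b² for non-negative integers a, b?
5² + 30² (a=5, b=30)

Factorization: 925 = 5^2 × 37
By Fermat: n is sum of two squares iff every prime p ≡ 3 (mod 4) appears to even power.
All primes ≡ 3 (mod 4) appear to even power.
Search a = 0, 1, 2, … for 925 - a² a perfect square: first hit at a = 5: 925 - 25 = 900 = 30².
925 = 5² + 30² = 25 + 900 ✓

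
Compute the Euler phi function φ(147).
84

147 = 3 × 7^2
φ(n) = n × ∏(1 - 1/p) for each prime p dividing n
φ(147) = 147 × (1 - 1/3) × (1 - 1/7) = 84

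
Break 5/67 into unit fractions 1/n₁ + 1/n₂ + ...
1/14 + 1/313 + 1/293594

Greedy algorithm:
5/67: ceiling(67/5) = 14, use 1/14
3/938: ceiling(938/3) = 313, use 1/313
1/293594: ceiling(293594/1) = 293594, use 1/293594
Result: 5/67 = 1/14 + 1/313 + 1/293594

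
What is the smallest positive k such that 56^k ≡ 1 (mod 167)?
83

167 is prime, so ord(56) divides φ(167) = 166.
Divisors of 166: 1, 2, 83, 166.
Repeated squaring: 56^1 ≡ 56, 56^2 ≡ 130, 56^4 ≡ 33, 56^8 ≡ 87, 56^16 ≡ 54, 56^32 ≡ 77, 56^64 ≡ 84, 56^128 ≡ 42 (mod 167).
Test 56^d mod 167 for each divisor d in increasing order:
56^1 ≡ 56
56^2 ≡ 130
56^83 = 56^64·56^16·56^2·56^1 ≡ 1  ← first divisor giving 1
The order is 83.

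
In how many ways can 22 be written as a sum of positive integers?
1002

p(n) counts ways to write n as a sum of positive integers (order ignored).
Euler's pentagonal recurrence: p(k) = p(k-1) + p(k-2) - p(k-5) - p(k-7) + p(k-12) + p(k-15) - ... (offsets j(3j∓1)/2, signs ++--, p(0)=1, p(<0)=0).
DP table for k = 0..21: p(0)=1, p(1)=1, p(2)=2, p(3)=3, p(4)=5, p(5)=7, p(6)=11, p(7)=15, p(8)=22, p(9)=30, p(10)=42, p(11)=56, p(12)=77, p(13)=101, p(14)=135, p(15)=176, p(16)=231, p(17)=297, p(18)=385, p(19)=490, p(20)=627, p(21)=792.
Final step: p(22) = p(21) + p(20) - p(17) - p(15) + p(10) + p(7) - p(0)
= 792 + 627 - 297 - 176 + 42 + 15 - 1
= 1002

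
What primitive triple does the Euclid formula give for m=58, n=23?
(2835, 2668, 3893)

Euclid's formula: a = m² - n², b = 2mn, c = m² + n²
m = 58, n = 23
a = 58² - 23² = 3364 - 529 = 2835
b = 2 × 58 × 23 = 2668
c = 58² + 23² = 3364 + 529 = 3893
Verification: 2835² + 2668² = 8037225 + 7118224 = 15155449 = 3893² ✓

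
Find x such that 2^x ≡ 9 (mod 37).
16

Baby-step giant-step with step n = ⌈√37⌉ = 7.
Baby steps 2^j mod 37 (j:value) for j=0..6: 0:1, 1:2, 2:4, 3:8, 4:16, 5:32, 6:27.
Giant-step multiplier: 2^(-7) ≡ 2^(36-7) = 2^29 ≡ 24 (mod 37).
Giant steps γ_i = 9·24^i mod 37: γ_0=9, γ_1=31, γ_2=4 (in table at j=2).
x = i·n + j = 2·7 + 2 = 16.
Check: 2^16 ≡ 9 (mod 37).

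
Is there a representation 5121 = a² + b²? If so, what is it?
39² + 60² (a=39, b=60)

Factorization: 5121 = 3^2 × 569
By Fermat: n is sum of two squares iff every prime p ≡ 3 (mod 4) appears to even power.
All primes ≡ 3 (mod 4) appear to even power.
Search a = 0, 1, 2, … for 5121 - a² a perfect square: first hit at a = 39: 5121 - 1521 = 3600 = 60².
5121 = 39² + 60² = 1521 + 3600 ✓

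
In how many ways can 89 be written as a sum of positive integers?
49995925

p(n) counts ways to write n as a sum of positive integers (order ignored).
Euler's pentagonal recurrence: p(k) = p(k-1) + p(k-2) - p(k-5) - p(k-7) + p(k-12) + p(k-15) - ... (offsets j(3j∓1)/2, signs ++--, p(0)=1, p(<0)=0).
DP table for k = 0..88: p(0)=1, p(1)=1, p(2)=2, p(3)=3, p(4)=5, p(5)=7, p(6)=11, p(7)=15, p(8)=22, p(9)=30, p(10)=42, p(11)=56, p(12)=77, p(13)=101, p(14)=135, p(15)=176, p(16)=231, p(17)=297, p(18)=385, p(19)=490, p(20)=627, p(21)=792, p(22)=1002, p(23)=1255, p(24)=1575, p(25)=1958, p(26)=2436, p(27)=3010, p(28)=3718, p(29)=4565, p(30)=5604, p(31)=6842, p(32)=8349, p(33)=10143, p(34)=12310, p(35)=14883, p(36)=17977, p(37)=21637, p(38)=26015, p(39)=31185, p(40)=37338, p(41)=44583, p(42)=53174, p(43)=63261, p(44)=75175, p(45)=89134, p(46)=105558, p(47)=124754, p(48)=147273, p(49)=173525, p(50)=204226, p(51)=239943, p(52)=281589, p(53)=329931, p(54)=386155, p(55)=451276, p(56)=526823, p(57)=614154, p(58)=715220, p(59)=831820, p(60)=966467, p(61)=1121505, p(62)=1300156, p(63)=1505499, p(64)=1741630, p(65)=2012558, p(66)=2323520, p(67)=2679689, p(68)=3087735, p(69)=3554345, p(70)=4087968, p(71)=4697205, p(72)=5392783, p(73)=6185689, p(74)=7089500, p(75)=8118264, p(76)=9289091, p(77)=10619863, p(78)=12132164, p(79)=13848650, p(80)=15796476, p(81)=18004327, p(82)=20506255, p(83)=23338469, p(84)=26543660, p(85)=30167357, p(86)=34262962, p(87)=38887673, p(88)=44108109.
Final step: p(89) = p(88) + p(87) - p(84) - p(82) + p(77) + p(74) - p(67) - p(63) + p(54) + p(49) - p(38) - p(32) + p(19) + p(12)
= 44108109 + 38887673 - 26543660 - 20506255 + 10619863 + 7089500 - 2679689 - 1505499 + 386155 + 173525 - 26015 - 8349 + 490 + 77
= 49995925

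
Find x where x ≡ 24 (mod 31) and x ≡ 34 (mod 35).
489

Using Chinese Remainder Theorem:
M = 31 × 35 = 1085
M1 = 35, M2 = 31
y1 = 35^(-1) mod 31 = 8
y2 = 31^(-1) mod 35 = 26
x = (24×35×8 + 34×31×26) mod 1085 = 489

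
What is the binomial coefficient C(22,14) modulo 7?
3

Using Lucas' theorem:
Write n=22 and k=14 in base 7:
n in base 7: [3, 1]
k in base 7: [2, 0]
C(22,14) mod 7 = ∏ C(n_i, k_i) mod 7
Digit binomials (mod 7): C(3,2) = 3; C(1,0) = 1
Product: 3 × 1 = 3 ≡ 3 (mod 7)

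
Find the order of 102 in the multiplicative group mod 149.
37

149 is prime, so ord(102) divides φ(149) = 148.
Divisors of 148: 1, 2, 4, 37, 74, 148.
Repeated squaring: 102^1 ≡ 102, 102^2 ≡ 123, 102^4 ≡ 80, 102^8 ≡ 142, 102^16 ≡ 49, 102^32 ≡ 17, 102^64 ≡ 140, 102^128 ≡ 81 (mod 149).
Test 102^d mod 149 for each divisor d in increasing order:
102^1 ≡ 102
102^2 ≡ 123
102^4 ≡ 80
102^37 = 102^32·102^4·102^1 ≡ 1  ← first divisor giving 1
The order is 37.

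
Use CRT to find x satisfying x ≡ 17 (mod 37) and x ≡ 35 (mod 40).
1275

Using Chinese Remainder Theorem:
M = 37 × 40 = 1480
M1 = 40, M2 = 37
y1 = 40^(-1) mod 37 = 25
y2 = 37^(-1) mod 40 = 13
x = (17×40×25 + 35×37×13) mod 1480 = 1275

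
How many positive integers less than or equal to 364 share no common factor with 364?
144

364 = 2^2 × 7 × 13
φ(n) = n × ∏(1 - 1/p) for each prime p dividing n
φ(364) = 364 × (1 - 1/2) × (1 - 1/7) × (1 - 1/13) = 144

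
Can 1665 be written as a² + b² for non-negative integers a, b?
12² + 39² (a=12, b=39)

Factorization: 1665 = 3^2 × 5 × 37
By Fermat: n is sum of two squares iff every prime p ≡ 3 (mod 4) appears to even power.
All primes ≡ 3 (mod 4) appear to even power.
Search a = 0, 1, 2, … for 1665 - a² a perfect square: first hit at a = 12: 1665 - 144 = 1521 = 39².
1665 = 12² + 39² = 144 + 1521 ✓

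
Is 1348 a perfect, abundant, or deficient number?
deficient

Proper divisors of 1348: sum = 1 + 2 + 4 + 337 + 674 = 1018
Since 1018 < 1348, 1348 is deficient.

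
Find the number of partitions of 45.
89134

p(n) counts ways to write n as a sum of positive integers (order ignored).
Euler's pentagonal recurrence: p(k) = p(k-1) + p(k-2) - p(k-5) - p(k-7) + p(k-12) + p(k-15) - ... (offsets j(3j∓1)/2, signs ++--, p(0)=1, p(<0)=0).
DP table for k = 0..44: p(0)=1, p(1)=1, p(2)=2, p(3)=3, p(4)=5, p(5)=7, p(6)=11, p(7)=15, p(8)=22, p(9)=30, p(10)=42, p(11)=56, p(12)=77, p(13)=101, p(14)=135, p(15)=176, p(16)=231, p(17)=297, p(18)=385, p(19)=490, p(20)=627, p(21)=792, p(22)=1002, p(23)=1255, p(24)=1575, p(25)=1958, p(26)=2436, p(27)=3010, p(28)=3718, p(29)=4565, p(30)=5604, p(31)=6842, p(32)=8349, p(33)=10143, p(34)=12310, p(35)=14883, p(36)=17977, p(37)=21637, p(38)=26015, p(39)=31185, p(40)=37338, p(41)=44583, p(42)=53174, p(43)=63261, p(44)=75175.
Final step: p(45) = p(44) + p(43) - p(40) - p(38) + p(33) + p(30) - p(23) - p(19) + p(10) + p(5)
= 75175 + 63261 - 37338 - 26015 + 10143 + 5604 - 1255 - 490 + 42 + 7
= 89134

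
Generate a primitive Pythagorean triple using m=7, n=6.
(13, 84, 85)

Euclid's formula: a = m² - n², b = 2mn, c = m² + n²
m = 7, n = 6
a = 7² - 6² = 49 - 36 = 13
b = 2 × 7 × 6 = 84
c = 7² + 6² = 49 + 36 = 85
Verification: 13² + 84² = 169 + 7056 = 7225 = 85² ✓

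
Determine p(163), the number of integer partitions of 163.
142798995930

p(n) counts ways to write n as a sum of positive integers (order ignored).
Euler's pentagonal recurrence: p(k) = p(k-1) + p(k-2) - p(k-5) - p(k-7) + p(k-12) + p(k-15) - ... (offsets j(3j∓1)/2, signs ++--, p(0)=1, p(<0)=0).
DP table for k = 0..162: p(0)=1, p(1)=1, p(2)=2, p(3)=3, p(4)=5, p(5)=7, p(6)=11, p(7)=15, p(8)=22, p(9)=30, p(10)=42, p(11)=56, p(12)=77, p(13)=101, p(14)=135, p(15)=176, p(16)=231, p(17)=297, p(18)=385, p(19)=490, p(20)=627, p(21)=792, p(22)=1002, p(23)=1255, p(24)=1575, p(25)=1958, p(26)=2436, p(27)=3010, p(28)=3718, p(29)=4565, p(30)=5604, p(31)=6842, p(32)=8349, p(33)=10143, p(34)=12310, p(35)=14883, p(36)=17977, p(37)=21637, p(38)=26015, p(39)=31185, p(40)=37338, p(41)=44583, p(42)=53174, p(43)=63261, p(44)=75175, p(45)=89134, p(46)=105558, p(47)=124754, p(48)=147273, p(49)=173525, p(50)=204226, p(51)=239943, p(52)=281589, p(53)=329931, p(54)=386155, p(55)=451276, p(56)=526823, p(57)=614154, p(58)=715220, p(59)=831820, p(60)=966467, p(61)=1121505, p(62)=1300156, p(63)=1505499, p(64)=1741630, p(65)=2012558, p(66)=2323520, p(67)=2679689, p(68)=3087735, p(69)=3554345, p(70)=4087968, p(71)=4697205, p(72)=5392783, p(73)=6185689, p(74)=7089500, p(75)=8118264, p(76)=9289091, p(77)=10619863, p(78)=12132164, p(79)=13848650, p(80)=15796476, p(81)=18004327, p(82)=20506255, p(83)=23338469, p(84)=26543660, p(85)=30167357, p(86)=34262962, p(87)=38887673, p(88)=44108109, p(89)=49995925, p(90)=56634173, p(91)=64112359, p(92)=72533807, p(93)=82010177, p(94)=92669720, p(95)=104651419, p(96)=118114304, p(97)=133230930, p(98)=150198136, p(99)=169229875, p(100)=190569292, p(101)=214481126, p(102)=241265379, p(103)=271248950, p(104)=304801365, p(105)=342325709, p(106)=384276336, p(107)=431149389, p(108)=483502844, p(109)=541946240, p(110)=607163746, p(111)=679903203, p(112)=761002156, p(113)=851376628, p(114)=952050665, p(115)=1064144451, p(116)=1188908248, p(117)=1327710076, p(118)=1482074143, p(119)=1653668665, p(120)=1844349560, p(121)=2056148051, p(122)=2291320912, p(123)=2552338241, p(124)=2841940500, p(125)=3163127352, p(126)=3519222692, p(127)=3913864295, p(128)=4351078600, p(129)=4835271870, p(130)=5371315400, p(131)=5964539504, p(132)=6620830889, p(133)=7346629512, p(134)=8149040695, p(135)=9035836076, p(136)=10015581680, p(137)=11097645016, p(138)=12292341831, p(139)=13610949895, p(140)=15065878135, p(141)=16670689208, p(142)=18440293320, p(143)=20390982757, p(144)=22540654445, p(145)=24908858009, p(146)=27517052599, p(147)=30388671978, p(148)=33549419497, p(149)=37027355200, p(150)=40853235313, p(151)=45060624582, p(152)=49686288421, p(153)=54770336324, p(154)=60356673280, p(155)=66493182097, p(156)=73232243759, p(157)=80630964769, p(158)=88751778802, p(159)=97662728555, p(160)=107438159466, p(161)=118159068427, p(162)=129913904637.
Final step: p(163) = p(162) + p(161) - p(158) - p(156) + p(151) + p(148) - p(141) - p(137) + p(128) + p(123) - p(112) - p(106) + p(93) + p(86) - p(71) - p(63) + p(46) + p(37) - p(18) - p(8)
= 129913904637 + 118159068427 - 88751778802 - 73232243759 + 45060624582 + 33549419497 - 16670689208 - 11097645016 + 4351078600 + 2552338241 - 761002156 - 384276336 + 82010177 + 34262962 - 4697205 - 1505499 + 105558 + 21637 - 385 - 22
= 142798995930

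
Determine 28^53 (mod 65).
58

Repeated squaring. Binary of 53 = 110101.
28^1 ≡ 28 (mod 65); 28^2 ≡ 4 (mod 65); 28^4 ≡ 16 (mod 65); 28^8 ≡ 61 (mod 65); 28^16 ≡ 16 (mod 65); 28^32 ≡ 61 (mod 65)
28^53 = 28^1 × 28^4 × 28^16 × 28^32 ≡ 58 (mod 65)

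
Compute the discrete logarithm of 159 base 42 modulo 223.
99

Baby-step giant-step with step n = ⌈√223⌉ = 15.
Baby steps 42^j mod 223 (j:value) for j=0..14: 0:1, 1:42, 2:203, 3:52, 4:177, 5:75, 6:28, 7:61, 8:109, 9:118, 10:50, 11:93, 12:115, 13:147, 14:153.
Giant-step multiplier: 42^(-15) ≡ 42^(222-15) = 42^207 ≡ 87 (mod 223).
Giant steps γ_i = 159·87^i mod 223: γ_0=159, γ_1=7, γ_2=163, γ_3=132, γ_4=111, γ_5=68, γ_6=118 (in table at j=9).
x = i·n + j = 6·15 + 9 = 99.
Check: 42^99 ≡ 159 (mod 223).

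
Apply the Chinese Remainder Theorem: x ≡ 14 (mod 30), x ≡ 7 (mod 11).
194

Using Chinese Remainder Theorem:
M = 30 × 11 = 330
M1 = 11, M2 = 30
y1 = 11^(-1) mod 30 = 11
y2 = 30^(-1) mod 11 = 7
x = (14×11×11 + 7×30×7) mod 330 = 194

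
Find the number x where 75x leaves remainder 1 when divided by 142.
89

gcd(75, 142) = 1, so the inverse exists.
Extended Euclidean algorithm on (142, 75):
142 = 1 × 75 + 67  ⟹  67 = (1)·142 + (-1)·75
75 = 1 × 67 + 8  ⟹  8 = (-1)·142 + (2)·75
67 = 8 × 8 + 3  ⟹  3 = (9)·142 + (-17)·75
8 = 2 × 3 + 2  ⟹  2 = (-19)·142 + (36)·75
3 = 1 × 2 + 1  ⟹  1 = (28)·142 + (-53)·75
So (-53)·75 ≡ 1 (mod 142), i.e. 75^(-1) ≡ -53 ≡ 89 (mod 142).
Check: 75 × 89 = 6675 ≡ 1 (mod 142)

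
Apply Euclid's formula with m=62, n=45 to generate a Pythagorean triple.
(1819, 5580, 5869)

Euclid's formula: a = m² - n², b = 2mn, c = m² + n²
m = 62, n = 45
a = 62² - 45² = 3844 - 2025 = 1819
b = 2 × 62 × 45 = 5580
c = 62² + 45² = 3844 + 2025 = 5869
Verification: 1819² + 5580² = 3308761 + 31136400 = 34445161 = 5869² ✓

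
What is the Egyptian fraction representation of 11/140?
1/13 + 1/607 + 1/1104740

Greedy algorithm:
11/140: ceiling(140/11) = 13, use 1/13
3/1820: ceiling(1820/3) = 607, use 1/607
1/1104740: ceiling(1104740/1) = 1104740, use 1/1104740
Result: 11/140 = 1/13 + 1/607 + 1/1104740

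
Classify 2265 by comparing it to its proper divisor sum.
deficient

Proper divisors of 2265: sum = 1 + 3 + 5 + 15 + 151 + 453 + 755 = 1383
Since 1383 < 2265, 2265 is deficient.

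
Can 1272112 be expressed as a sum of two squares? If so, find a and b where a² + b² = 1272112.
Not possible

Factorization: 1272112 = 2^4 × 43^3
By Fermat: n is sum of two squares iff every prime p ≡ 3 (mod 4) appears to even power.
Prime(s) ≡ 3 (mod 4) with odd exponent: [(43, 3)]
Therefore 1272112 cannot be expressed as a² + b².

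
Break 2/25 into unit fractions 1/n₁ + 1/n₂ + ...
1/13 + 1/325

Greedy algorithm:
2/25: ceiling(25/2) = 13, use 1/13
1/325: ceiling(325/1) = 325, use 1/325
Result: 2/25 = 1/13 + 1/325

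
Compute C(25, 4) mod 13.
1

Using Lucas' theorem:
Write n=25 and k=4 in base 13:
n in base 13: [1, 12]
k in base 13: [0, 4]
C(25,4) mod 13 = ∏ C(n_i, k_i) mod 13
Digit binomials (mod 13): C(1,0) = 1; C(12,4) = 495 ≡ 1
Product: 1 × 1 = 1 ≡ 1 (mod 13)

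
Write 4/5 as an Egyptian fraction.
1/2 + 1/4 + 1/20

Greedy algorithm:
4/5: ceiling(5/4) = 2, use 1/2
3/10: ceiling(10/3) = 4, use 1/4
1/20: ceiling(20/1) = 20, use 1/20
Result: 4/5 = 1/2 + 1/4 + 1/20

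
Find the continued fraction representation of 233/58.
[4; 58]

Euclidean algorithm steps:
233 = 4 × 58 + 1
58 = 58 × 1 + 0
Continued fraction: [4; 58]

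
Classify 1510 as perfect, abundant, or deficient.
deficient

Proper divisors of 1510: sum = 1 + 2 + 5 + 10 + 151 + 302 + 755 = 1226
Since 1226 < 1510, 1510 is deficient.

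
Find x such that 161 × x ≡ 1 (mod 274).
177

gcd(161, 274) = 1, so the inverse exists.
Extended Euclidean algorithm on (274, 161):
274 = 1 × 161 + 113  ⟹  113 = (1)·274 + (-1)·161
161 = 1 × 113 + 48  ⟹  48 = (-1)·274 + (2)·161
113 = 2 × 48 + 17  ⟹  17 = (3)·274 + (-5)·161
48 = 2 × 17 + 14  ⟹  14 = (-7)·274 + (12)·161
17 = 1 × 14 + 3  ⟹  3 = (10)·274 + (-17)·161
14 = 4 × 3 + 2  ⟹  2 = (-47)·274 + (80)·161
3 = 1 × 2 + 1  ⟹  1 = (57)·274 + (-97)·161
So (-97)·161 ≡ 1 (mod 274), i.e. 161^(-1) ≡ -97 ≡ 177 (mod 274).
Check: 161 × 177 = 28497 ≡ 1 (mod 274)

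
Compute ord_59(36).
29

59 is prime, so ord(36) divides φ(59) = 58.
Divisors of 58: 1, 2, 29, 58.
Repeated squaring: 36^1 ≡ 36, 36^2 ≡ 57, 36^4 ≡ 4, 36^8 ≡ 16, 36^16 ≡ 20, 36^32 ≡ 46 (mod 59).
Test 36^d mod 59 for each divisor d in increasing order:
36^1 ≡ 36
36^2 ≡ 57
36^29 = 36^16·36^8·36^4·36^1 ≡ 1  ← first divisor giving 1
The order is 29.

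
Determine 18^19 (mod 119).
18

Repeated squaring. Binary of 19 = 10011.
18^1 ≡ 18 (mod 119); 18^2 ≡ 86 (mod 119); 18^4 ≡ 18 (mod 119); 18^8 ≡ 86 (mod 119); 18^16 ≡ 18 (mod 119)
18^19 = 18^1 × 18^2 × 18^16 ≡ 18 (mod 119)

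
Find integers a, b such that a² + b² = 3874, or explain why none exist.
25² + 57² (a=25, b=57)

Factorization: 3874 = 2 × 13 × 149
By Fermat: n is sum of two squares iff every prime p ≡ 3 (mod 4) appears to even power.
All primes ≡ 3 (mod 4) appear to even power.
Search a = 0, 1, 2, … for 3874 - a² a perfect square: first hit at a = 25: 3874 - 625 = 3249 = 57².
3874 = 25² + 57² = 625 + 3249 ✓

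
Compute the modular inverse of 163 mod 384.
139

gcd(163, 384) = 1, so the inverse exists.
Extended Euclidean algorithm on (384, 163):
384 = 2 × 163 + 58  ⟹  58 = (1)·384 + (-2)·163
163 = 2 × 58 + 47  ⟹  47 = (-2)·384 + (5)·163
58 = 1 × 47 + 11  ⟹  11 = (3)·384 + (-7)·163
47 = 4 × 11 + 3  ⟹  3 = (-14)·384 + (33)·163
11 = 3 × 3 + 2  ⟹  2 = (45)·384 + (-106)·163
3 = 1 × 2 + 1  ⟹  1 = (-59)·384 + (139)·163
So (139)·163 ≡ 1 (mod 384), i.e. 163^(-1) ≡ 139 (mod 384).
Check: 163 × 139 = 22657 ≡ 1 (mod 384)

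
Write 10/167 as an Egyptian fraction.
1/17 + 1/947 + 1/1344267 + 1/3614106190311

Greedy algorithm:
10/167: ceiling(167/10) = 17, use 1/17
3/2839: ceiling(2839/3) = 947, use 1/947
2/2688533: ceiling(2688533/2) = 1344267, use 1/1344267
1/3614106190311: ceiling(3614106190311/1) = 3614106190311, use 1/3614106190311
Result: 10/167 = 1/17 + 1/947 + 1/1344267 + 1/3614106190311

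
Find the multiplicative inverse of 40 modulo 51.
37

gcd(40, 51) = 1, so the inverse exists.
Extended Euclidean algorithm on (51, 40):
51 = 1 × 40 + 11  ⟹  11 = (1)·51 + (-1)·40
40 = 3 × 11 + 7  ⟹  7 = (-3)·51 + (4)·40
11 = 1 × 7 + 4  ⟹  4 = (4)·51 + (-5)·40
7 = 1 × 4 + 3  ⟹  3 = (-7)·51 + (9)·40
4 = 1 × 3 + 1  ⟹  1 = (11)·51 + (-14)·40
So (-14)·40 ≡ 1 (mod 51), i.e. 40^(-1) ≡ -14 ≡ 37 (mod 51).
Check: 40 × 37 = 1480 ≡ 1 (mod 51)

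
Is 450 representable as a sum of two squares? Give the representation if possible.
3² + 21² (a=3, b=21)

Factorization: 450 = 2 × 3^2 × 5^2
By Fermat: n is sum of two squares iff every prime p ≡ 3 (mod 4) appears to even power.
All primes ≡ 3 (mod 4) appear to even power.
Search a = 0, 1, 2, … for 450 - a² a perfect square: first hit at a = 3: 450 - 9 = 441 = 21².
450 = 3² + 21² = 9 + 441 ✓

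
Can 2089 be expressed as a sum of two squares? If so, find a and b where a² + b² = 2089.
8² + 45² (a=8, b=45)

Factorization: 2089 = 2089
By Fermat: n is sum of two squares iff every prime p ≡ 3 (mod 4) appears to even power.
All primes ≡ 3 (mod 4) appear to even power.
Search a = 0, 1, 2, … for 2089 - a² a perfect square: first hit at a = 8: 2089 - 64 = 2025 = 45².
2089 = 8² + 45² = 64 + 2025 ✓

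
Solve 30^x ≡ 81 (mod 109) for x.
56

Baby-step giant-step with step n = ⌈√109⌉ = 11.
Baby steps 30^j mod 109 (j:value) for j=0..10: 0:1, 1:30, 2:28, 3:77, 4:21, 5:85, 6:43, 7:91, 8:5, 9:41, 10:31.
Giant-step multiplier: 30^(-11) ≡ 30^(108-11) = 30^97 ≡ 47 (mod 109).
Giant steps γ_i = 81·47^i mod 109: γ_0=81, γ_1=101, γ_2=60, γ_3=95, γ_4=105, γ_5=30 (in table at j=1).
x = i·n + j = 5·11 + 1 = 56.
Check: 30^56 ≡ 81 (mod 109).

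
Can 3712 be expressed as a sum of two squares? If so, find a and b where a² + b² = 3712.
24² + 56² (a=24, b=56)

Factorization: 3712 = 2^7 × 29
By Fermat: n is sum of two squares iff every prime p ≡ 3 (mod 4) appears to even power.
All primes ≡ 3 (mod 4) appear to even power.
Search a = 0, 1, 2, … for 3712 - a² a perfect square: first hit at a = 24: 3712 - 576 = 3136 = 56².
3712 = 24² + 56² = 576 + 3136 ✓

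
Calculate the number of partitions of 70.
4087968

p(n) counts ways to write n as a sum of positive integers (order ignored).
Euler's pentagonal recurrence: p(k) = p(k-1) + p(k-2) - p(k-5) - p(k-7) + p(k-12) + p(k-15) - ... (offsets j(3j∓1)/2, signs ++--, p(0)=1, p(<0)=0).
DP table for k = 0..69: p(0)=1, p(1)=1, p(2)=2, p(3)=3, p(4)=5, p(5)=7, p(6)=11, p(7)=15, p(8)=22, p(9)=30, p(10)=42, p(11)=56, p(12)=77, p(13)=101, p(14)=135, p(15)=176, p(16)=231, p(17)=297, p(18)=385, p(19)=490, p(20)=627, p(21)=792, p(22)=1002, p(23)=1255, p(24)=1575, p(25)=1958, p(26)=2436, p(27)=3010, p(28)=3718, p(29)=4565, p(30)=5604, p(31)=6842, p(32)=8349, p(33)=10143, p(34)=12310, p(35)=14883, p(36)=17977, p(37)=21637, p(38)=26015, p(39)=31185, p(40)=37338, p(41)=44583, p(42)=53174, p(43)=63261, p(44)=75175, p(45)=89134, p(46)=105558, p(47)=124754, p(48)=147273, p(49)=173525, p(50)=204226, p(51)=239943, p(52)=281589, p(53)=329931, p(54)=386155, p(55)=451276, p(56)=526823, p(57)=614154, p(58)=715220, p(59)=831820, p(60)=966467, p(61)=1121505, p(62)=1300156, p(63)=1505499, p(64)=1741630, p(65)=2012558, p(66)=2323520, p(67)=2679689, p(68)=3087735, p(69)=3554345.
Final step: p(70) = p(69) + p(68) - p(65) - p(63) + p(58) + p(55) - p(48) - p(44) + p(35) + p(30) - p(19) - p(13) + p(0)
= 3554345 + 3087735 - 2012558 - 1505499 + 715220 + 451276 - 147273 - 75175 + 14883 + 5604 - 490 - 101 + 1
= 4087968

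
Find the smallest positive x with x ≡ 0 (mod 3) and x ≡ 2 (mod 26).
54

Using Chinese Remainder Theorem:
M = 3 × 26 = 78
M1 = 26, M2 = 3
y1 = 26^(-1) mod 3 = 2
y2 = 3^(-1) mod 26 = 9
x = (0×26×2 + 2×3×9) mod 78 = 54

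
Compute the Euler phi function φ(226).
112

226 = 2 × 113
φ(n) = n × ∏(1 - 1/p) for each prime p dividing n
φ(226) = 226 × (1 - 1/2) × (1 - 1/113) = 112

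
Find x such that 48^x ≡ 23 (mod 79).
52

Baby-step giant-step with step n = ⌈√79⌉ = 9.
Baby steps 48^j mod 79 (j:value) for j=0..8: 0:1, 1:48, 2:13, 3:71, 4:11, 5:54, 6:64, 7:70, 8:42.
Giant-step multiplier: 48^(-9) ≡ 48^(78-9) = 48^69 ≡ 27 (mod 79).
Giant steps γ_i = 23·27^i mod 79: γ_0=23, γ_1=68, γ_2=19, γ_3=39, γ_4=26, γ_5=70 (in table at j=7).
x = i·n + j = 5·9 + 7 = 52.
Check: 48^52 ≡ 23 (mod 79).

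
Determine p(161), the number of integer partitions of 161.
118159068427

p(n) counts ways to write n as a sum of positive integers (order ignored).
Euler's pentagonal recurrence: p(k) = p(k-1) + p(k-2) - p(k-5) - p(k-7) + p(k-12) + p(k-15) - ... (offsets j(3j∓1)/2, signs ++--, p(0)=1, p(<0)=0).
DP table for k = 0..160: p(0)=1, p(1)=1, p(2)=2, p(3)=3, p(4)=5, p(5)=7, p(6)=11, p(7)=15, p(8)=22, p(9)=30, p(10)=42, p(11)=56, p(12)=77, p(13)=101, p(14)=135, p(15)=176, p(16)=231, p(17)=297, p(18)=385, p(19)=490, p(20)=627, p(21)=792, p(22)=1002, p(23)=1255, p(24)=1575, p(25)=1958, p(26)=2436, p(27)=3010, p(28)=3718, p(29)=4565, p(30)=5604, p(31)=6842, p(32)=8349, p(33)=10143, p(34)=12310, p(35)=14883, p(36)=17977, p(37)=21637, p(38)=26015, p(39)=31185, p(40)=37338, p(41)=44583, p(42)=53174, p(43)=63261, p(44)=75175, p(45)=89134, p(46)=105558, p(47)=124754, p(48)=147273, p(49)=173525, p(50)=204226, p(51)=239943, p(52)=281589, p(53)=329931, p(54)=386155, p(55)=451276, p(56)=526823, p(57)=614154, p(58)=715220, p(59)=831820, p(60)=966467, p(61)=1121505, p(62)=1300156, p(63)=1505499, p(64)=1741630, p(65)=2012558, p(66)=2323520, p(67)=2679689, p(68)=3087735, p(69)=3554345, p(70)=4087968, p(71)=4697205, p(72)=5392783, p(73)=6185689, p(74)=7089500, p(75)=8118264, p(76)=9289091, p(77)=10619863, p(78)=12132164, p(79)=13848650, p(80)=15796476, p(81)=18004327, p(82)=20506255, p(83)=23338469, p(84)=26543660, p(85)=30167357, p(86)=34262962, p(87)=38887673, p(88)=44108109, p(89)=49995925, p(90)=56634173, p(91)=64112359, p(92)=72533807, p(93)=82010177, p(94)=92669720, p(95)=104651419, p(96)=118114304, p(97)=133230930, p(98)=150198136, p(99)=169229875, p(100)=190569292, p(101)=214481126, p(102)=241265379, p(103)=271248950, p(104)=304801365, p(105)=342325709, p(106)=384276336, p(107)=431149389, p(108)=483502844, p(109)=541946240, p(110)=607163746, p(111)=679903203, p(112)=761002156, p(113)=851376628, p(114)=952050665, p(115)=1064144451, p(116)=1188908248, p(117)=1327710076, p(118)=1482074143, p(119)=1653668665, p(120)=1844349560, p(121)=2056148051, p(122)=2291320912, p(123)=2552338241, p(124)=2841940500, p(125)=3163127352, p(126)=3519222692, p(127)=3913864295, p(128)=4351078600, p(129)=4835271870, p(130)=5371315400, p(131)=5964539504, p(132)=6620830889, p(133)=7346629512, p(134)=8149040695, p(135)=9035836076, p(136)=10015581680, p(137)=11097645016, p(138)=12292341831, p(139)=13610949895, p(140)=15065878135, p(141)=16670689208, p(142)=18440293320, p(143)=20390982757, p(144)=22540654445, p(145)=24908858009, p(146)=27517052599, p(147)=30388671978, p(148)=33549419497, p(149)=37027355200, p(150)=40853235313, p(151)=45060624582, p(152)=49686288421, p(153)=54770336324, p(154)=60356673280, p(155)=66493182097, p(156)=73232243759, p(157)=80630964769, p(158)=88751778802, p(159)=97662728555, p(160)=107438159466.
Final step: p(161) = p(160) + p(159) - p(156) - p(154) + p(149) + p(146) - p(139) - p(135) + p(126) + p(121) - p(110) - p(104) + p(91) + p(84) - p(69) - p(61) + p(44) + p(35) - p(16) - p(6)
= 107438159466 + 97662728555 - 73232243759 - 60356673280 + 37027355200 + 27517052599 - 13610949895 - 9035836076 + 3519222692 + 2056148051 - 607163746 - 304801365 + 64112359 + 26543660 - 3554345 - 1121505 + 75175 + 14883 - 231 - 11
= 118159068427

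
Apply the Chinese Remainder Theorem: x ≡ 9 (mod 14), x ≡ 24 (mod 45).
429

Using Chinese Remainder Theorem:
M = 14 × 45 = 630
M1 = 45, M2 = 14
y1 = 45^(-1) mod 14 = 5
y2 = 14^(-1) mod 45 = 29
x = (9×45×5 + 24×14×29) mod 630 = 429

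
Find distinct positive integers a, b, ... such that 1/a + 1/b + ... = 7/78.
1/12 + 1/156

Greedy algorithm:
7/78: ceiling(78/7) = 12, use 1/12
1/156: ceiling(156/1) = 156, use 1/156
Result: 7/78 = 1/12 + 1/156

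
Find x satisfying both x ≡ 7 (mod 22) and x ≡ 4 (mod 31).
469

Using Chinese Remainder Theorem:
M = 22 × 31 = 682
M1 = 31, M2 = 22
y1 = 31^(-1) mod 22 = 5
y2 = 22^(-1) mod 31 = 24
x = (7×31×5 + 4×22×24) mod 682 = 469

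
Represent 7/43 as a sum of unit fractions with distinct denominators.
1/7 + 1/51 + 1/3071 + 1/11785731 + 1/185204595153417

Greedy algorithm:
7/43: ceiling(43/7) = 7, use 1/7
6/301: ceiling(301/6) = 51, use 1/51
5/15351: ceiling(15351/5) = 3071, use 1/3071
4/47142921: ceiling(47142921/4) = 11785731, use 1/11785731
1/185204595153417: ceiling(185204595153417/1) = 185204595153417, use 1/185204595153417
Result: 7/43 = 1/7 + 1/51 + 1/3071 + 1/11785731 + 1/185204595153417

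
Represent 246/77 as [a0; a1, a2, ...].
[3; 5, 7, 2]

Euclidean algorithm steps:
246 = 3 × 77 + 15
77 = 5 × 15 + 2
15 = 7 × 2 + 1
2 = 2 × 1 + 0
Continued fraction: [3; 5, 7, 2]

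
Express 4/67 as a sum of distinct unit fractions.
1/17 + 1/1139

Greedy algorithm:
4/67: ceiling(67/4) = 17, use 1/17
1/1139: ceiling(1139/1) = 1139, use 1/1139
Result: 4/67 = 1/17 + 1/1139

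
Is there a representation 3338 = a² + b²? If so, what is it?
23² + 53² (a=23, b=53)

Factorization: 3338 = 2 × 1669
By Fermat: n is sum of two squares iff every prime p ≡ 3 (mod 4) appears to even power.
All primes ≡ 3 (mod 4) appear to even power.
Search a = 0, 1, 2, … for 3338 - a² a perfect square: first hit at a = 23: 3338 - 529 = 2809 = 53².
3338 = 23² + 53² = 529 + 2809 ✓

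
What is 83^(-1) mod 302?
131

gcd(83, 302) = 1, so the inverse exists.
Extended Euclidean algorithm on (302, 83):
302 = 3 × 83 + 53  ⟹  53 = (1)·302 + (-3)·83
83 = 1 × 53 + 30  ⟹  30 = (-1)·302 + (4)·83
53 = 1 × 30 + 23  ⟹  23 = (2)·302 + (-7)·83
30 = 1 × 23 + 7  ⟹  7 = (-3)·302 + (11)·83
23 = 3 × 7 + 2  ⟹  2 = (11)·302 + (-40)·83
7 = 3 × 2 + 1  ⟹  1 = (-36)·302 + (131)·83
So (131)·83 ≡ 1 (mod 302), i.e. 83^(-1) ≡ 131 (mod 302).
Check: 83 × 131 = 10873 ≡ 1 (mod 302)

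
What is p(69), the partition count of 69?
3554345

p(n) counts ways to write n as a sum of positive integers (order ignored).
Euler's pentagonal recurrence: p(k) = p(k-1) + p(k-2) - p(k-5) - p(k-7) + p(k-12) + p(k-15) - ... (offsets j(3j∓1)/2, signs ++--, p(0)=1, p(<0)=0).
DP table for k = 0..68: p(0)=1, p(1)=1, p(2)=2, p(3)=3, p(4)=5, p(5)=7, p(6)=11, p(7)=15, p(8)=22, p(9)=30, p(10)=42, p(11)=56, p(12)=77, p(13)=101, p(14)=135, p(15)=176, p(16)=231, p(17)=297, p(18)=385, p(19)=490, p(20)=627, p(21)=792, p(22)=1002, p(23)=1255, p(24)=1575, p(25)=1958, p(26)=2436, p(27)=3010, p(28)=3718, p(29)=4565, p(30)=5604, p(31)=6842, p(32)=8349, p(33)=10143, p(34)=12310, p(35)=14883, p(36)=17977, p(37)=21637, p(38)=26015, p(39)=31185, p(40)=37338, p(41)=44583, p(42)=53174, p(43)=63261, p(44)=75175, p(45)=89134, p(46)=105558, p(47)=124754, p(48)=147273, p(49)=173525, p(50)=204226, p(51)=239943, p(52)=281589, p(53)=329931, p(54)=386155, p(55)=451276, p(56)=526823, p(57)=614154, p(58)=715220, p(59)=831820, p(60)=966467, p(61)=1121505, p(62)=1300156, p(63)=1505499, p(64)=1741630, p(65)=2012558, p(66)=2323520, p(67)=2679689, p(68)=3087735.
Final step: p(69) = p(68) + p(67) - p(64) - p(62) + p(57) + p(54) - p(47) - p(43) + p(34) + p(29) - p(18) - p(12)
= 3087735 + 2679689 - 1741630 - 1300156 + 614154 + 386155 - 124754 - 63261 + 12310 + 4565 - 385 - 77
= 3554345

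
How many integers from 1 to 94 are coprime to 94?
46

94 = 2 × 47
φ(n) = n × ∏(1 - 1/p) for each prime p dividing n
φ(94) = 94 × (1 - 1/2) × (1 - 1/47) = 46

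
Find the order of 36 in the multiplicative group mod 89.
44

89 is prime, so ord(36) divides φ(89) = 88.
Divisors of 88: 1, 2, 4, 8, 11, 22, 44, 88.
Repeated squaring: 36^1 ≡ 36, 36^2 ≡ 50, 36^4 ≡ 8, 36^8 ≡ 64, 36^16 ≡ 2, 36^32 ≡ 4, 36^64 ≡ 16 (mod 89).
Test 36^d mod 89 for each divisor d in increasing order:
36^1 ≡ 36
36^2 ≡ 50
36^4 ≡ 8
36^8 ≡ 64
36^11 = 36^8·36^2·36^1 ≡ 34
36^22 = 36^16·36^4·36^2 ≡ 88
36^44 = 36^32·36^8·36^4 ≡ 1  ← first divisor giving 1
The order is 44.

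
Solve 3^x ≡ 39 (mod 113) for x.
23

Baby-step giant-step with step n = ⌈√113⌉ = 11.
Baby steps 3^j mod 113 (j:value) for j=0..10: 0:1, 1:3, 2:9, 3:27, 4:81, 5:17, 6:51, 7:40, 8:7, 9:21, 10:63.
Giant-step multiplier: 3^(-11) ≡ 3^(112-11) = 3^101 ≡ 58 (mod 113).
Giant steps γ_i = 39·58^i mod 113: γ_0=39, γ_1=2, γ_2=3 (in table at j=1).
x = i·n + j = 2·11 + 1 = 23.
Check: 3^23 ≡ 39 (mod 113).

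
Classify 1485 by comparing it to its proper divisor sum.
deficient

Proper divisors of 1485: sum = 1 + 3 + 5 + 9 + 11 + 15 + 27 + 33 + 45 + 55 + 99 + 135 + 165 + 297 + 495 = 1395
Since 1395 < 1485, 1485 is deficient.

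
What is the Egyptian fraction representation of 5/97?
1/20 + 1/647 + 1/1255180

Greedy algorithm:
5/97: ceiling(97/5) = 20, use 1/20
3/1940: ceiling(1940/3) = 647, use 1/647
1/1255180: ceiling(1255180/1) = 1255180, use 1/1255180
Result: 5/97 = 1/20 + 1/647 + 1/1255180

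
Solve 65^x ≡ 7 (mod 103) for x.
28

Baby-step giant-step with step n = ⌈√103⌉ = 11.
Baby steps 65^j mod 103 (j:value) for j=0..10: 0:1, 1:65, 2:2, 3:27, 4:4, 5:54, 6:8, 7:5, 8:16, 9:10, 10:32.
Giant-step multiplier: 65^(-11) ≡ 65^(102-11) = 65^91 ≡ 67 (mod 103).
Giant steps γ_i = 7·67^i mod 103: γ_0=7, γ_1=57, γ_2=8 (in table at j=6).
x = i·n + j = 2·11 + 6 = 28.
Check: 65^28 ≡ 7 (mod 103).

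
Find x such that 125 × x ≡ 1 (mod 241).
27

gcd(125, 241) = 1, so the inverse exists.
Extended Euclidean algorithm on (241, 125):
241 = 1 × 125 + 116  ⟹  116 = (1)·241 + (-1)·125
125 = 1 × 116 + 9  ⟹  9 = (-1)·241 + (2)·125
116 = 12 × 9 + 8  ⟹  8 = (13)·241 + (-25)·125
9 = 1 × 8 + 1  ⟹  1 = (-14)·241 + (27)·125
So (27)·125 ≡ 1 (mod 241), i.e. 125^(-1) ≡ 27 (mod 241).
Check: 125 × 27 = 3375 ≡ 1 (mod 241)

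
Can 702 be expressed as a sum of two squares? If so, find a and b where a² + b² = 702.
Not possible

Factorization: 702 = 2 × 3^3 × 13
By Fermat: n is sum of two squares iff every prime p ≡ 3 (mod 4) appears to even power.
Prime(s) ≡ 3 (mod 4) with odd exponent: [(3, 3)]
Therefore 702 cannot be expressed as a² + b².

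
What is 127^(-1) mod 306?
253

gcd(127, 306) = 1, so the inverse exists.
Extended Euclidean algorithm on (306, 127):
306 = 2 × 127 + 52  ⟹  52 = (1)·306 + (-2)·127
127 = 2 × 52 + 23  ⟹  23 = (-2)·306 + (5)·127
52 = 2 × 23 + 6  ⟹  6 = (5)·306 + (-12)·127
23 = 3 × 6 + 5  ⟹  5 = (-17)·306 + (41)·127
6 = 1 × 5 + 1  ⟹  1 = (22)·306 + (-53)·127
So (-53)·127 ≡ 1 (mod 306), i.e. 127^(-1) ≡ -53 ≡ 253 (mod 306).
Check: 127 × 253 = 32131 ≡ 1 (mod 306)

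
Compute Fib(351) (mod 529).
104

Matrix identity: Q^n = [[F_(n+1), F_n], [F_n, F_(n-1)]] with Q = [[1,1],[1,0]].
n = 351 = 101011111₂. Square-and-multiply, entries mod 529:
Q^1 = [[1,1],[1,0]]
Q^2 = (Q^1)² = [[2,1],[1,1]]
Q^5 = (Q^2)²·Q = [[8,5],[5,3]]
Q^10 = (Q^5)² = [[89,55],[55,34]]
Q^21 = (Q^10)²·Q = [[254,366],[366,417]]
Q^43 = (Q^21)²·Q = [[227,97],[97,130]]
Q^87 = (Q^43)²·Q = [[347,103],[103,244]]
Q^175 = (Q^87)²·Q = [[393,355],[355,38]]
Q^351 = (Q^175)²·Q = [[228,104],[104,124]]
F_351 mod 529 = Q^351[0][1] = 104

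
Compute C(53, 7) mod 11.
3

Using Lucas' theorem:
Write n=53 and k=7 in base 11:
n in base 11: [4, 9]
k in base 11: [0, 7]
C(53,7) mod 11 = ∏ C(n_i, k_i) mod 11
Digit binomials (mod 11): C(4,0) = 1; C(9,7) = 36 ≡ 3
Product: 1 × 3 = 3 ≡ 3 (mod 11)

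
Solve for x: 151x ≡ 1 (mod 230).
131

gcd(151, 230) = 1, so the inverse exists.
Extended Euclidean algorithm on (230, 151):
230 = 1 × 151 + 79  ⟹  79 = (1)·230 + (-1)·151
151 = 1 × 79 + 72  ⟹  72 = (-1)·230 + (2)·151
79 = 1 × 72 + 7  ⟹  7 = (2)·230 + (-3)·151
72 = 10 × 7 + 2  ⟹  2 = (-21)·230 + (32)·151
7 = 3 × 2 + 1  ⟹  1 = (65)·230 + (-99)·151
So (-99)·151 ≡ 1 (mod 230), i.e. 151^(-1) ≡ -99 ≡ 131 (mod 230).
Check: 151 × 131 = 19781 ≡ 1 (mod 230)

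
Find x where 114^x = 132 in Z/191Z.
49

Baby-step giant-step with step n = ⌈√191⌉ = 14.
Baby steps 114^j mod 191 (j:value) for j=0..13: 0:1, 1:114, 2:8, 3:148, 4:64, 5:38, 6:130, 7:113, 8:85, 9:140, 10:107, 11:165, 12:92, 13:174.
Giant-step multiplier: 114^(-14) ≡ 114^(190-14) = 114^176 ≡ 75 (mod 191).
Giant steps γ_i = 132·75^i mod 191: γ_0=132, γ_1=159, γ_2=83, γ_3=113 (in table at j=7).
x = i·n + j = 3·14 + 7 = 49.
Check: 114^49 ≡ 132 (mod 191).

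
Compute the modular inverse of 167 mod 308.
83

gcd(167, 308) = 1, so the inverse exists.
Extended Euclidean algorithm on (308, 167):
308 = 1 × 167 + 141  ⟹  141 = (1)·308 + (-1)·167
167 = 1 × 141 + 26  ⟹  26 = (-1)·308 + (2)·167
141 = 5 × 26 + 11  ⟹  11 = (6)·308 + (-11)·167
26 = 2 × 11 + 4  ⟹  4 = (-13)·308 + (24)·167
11 = 2 × 4 + 3  ⟹  3 = (32)·308 + (-59)·167
4 = 1 × 3 + 1  ⟹  1 = (-45)·308 + (83)·167
So (83)·167 ≡ 1 (mod 308), i.e. 167^(-1) ≡ 83 (mod 308).
Check: 167 × 83 = 13861 ≡ 1 (mod 308)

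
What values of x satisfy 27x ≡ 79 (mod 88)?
x ≡ 29 (mod 88)

gcd(27, 88) = 1, which divides 79, so solutions exist.
Find 27^(-1) mod 88 by the extended Euclidean algorithm:
88 = 3 × 27 + 7  ⟹  7 = (1)·88 + (-3)·27
27 = 3 × 7 + 6  ⟹  6 = (-3)·88 + (10)·27
7 = 1 × 6 + 1  ⟹  1 = (4)·88 + (-13)·27
So (-13)·27 ≡ 1 (mod 88), i.e. 27^(-1) ≡ -13 ≡ 75 (mod 88).
x ≡ 75 × 79 = 5925 ≡ 29 (mod 88).
Check: 27 × 29 = 783 ≡ 79 (mod 88).
Unique solution: x ≡ 29 (mod 88)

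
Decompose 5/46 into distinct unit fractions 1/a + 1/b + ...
1/10 + 1/115

Greedy algorithm:
5/46: ceiling(46/5) = 10, use 1/10
1/115: ceiling(115/1) = 115, use 1/115
Result: 5/46 = 1/10 + 1/115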